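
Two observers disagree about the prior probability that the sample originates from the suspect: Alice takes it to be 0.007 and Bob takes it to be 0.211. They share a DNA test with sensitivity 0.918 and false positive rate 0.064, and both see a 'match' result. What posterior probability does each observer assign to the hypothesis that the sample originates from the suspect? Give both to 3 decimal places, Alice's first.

Alice: 0.092; Bob: 0.793

P('+'|H) = 0.918, P('+'|¬H) = 0.064.
Alice: numerator 0.918·0.007 = 0.0064260; evidence = 0.0064260+0.064·0.993 = 0.069978; posterior = 0.092.
Bob: numerator 0.918·0.211 = 0.19370; evidence = 0.19370+0.064·0.789 = 0.24419; posterior = 0.793.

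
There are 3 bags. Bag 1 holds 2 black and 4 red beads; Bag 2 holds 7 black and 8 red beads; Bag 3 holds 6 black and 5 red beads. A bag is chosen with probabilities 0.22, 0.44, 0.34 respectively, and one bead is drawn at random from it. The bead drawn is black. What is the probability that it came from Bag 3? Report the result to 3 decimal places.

Posterior probability ≈ 0.400

P(black|Bag 1) = 0.3333; P(black|Bag 2) = 0.4667; P(black|Bag 3) = 0.5455.
Prior × likelihood for each source: 0.22·0.3333=0.07333, 0.44·0.4667=0.2053, 0.34·0.5455=0.1855. Summing gives P(black) = 0.46412.
P(Bag 3 | black) = 0.1855 / 0.46412 = 0.400.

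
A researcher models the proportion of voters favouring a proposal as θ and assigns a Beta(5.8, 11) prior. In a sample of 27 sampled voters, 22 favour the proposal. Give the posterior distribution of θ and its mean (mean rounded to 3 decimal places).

Posterior: Beta(27.8, 16); mean ≈ 0.635

The binomial likelihood is conjugate to the Beta prior: with 22 successes and 5 failures, the posterior is Beta(5.8+22, 11+5) = Beta(27.8, 16).
Posterior mean = α/(α+β) = 27.8/43.8 = 0.635.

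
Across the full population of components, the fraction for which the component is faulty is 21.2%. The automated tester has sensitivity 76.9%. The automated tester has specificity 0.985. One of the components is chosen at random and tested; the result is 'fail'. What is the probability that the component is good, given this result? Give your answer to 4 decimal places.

P(¬H | E) ≈ 0.0676

Let H be the event that the component is faulty. P(H) = 0.212, so P(¬H) = 0.788. With E the 'fail' result, P(E|H) = 0.769 and P(E|¬H) = 0.015.
P(E) = 0.769·0.212 + 0.015·0.788 = 0.16303 + 0.011820 = 0.17485.
By Bayes' theorem, P(H|E) = 0.16303 / 0.17485 = 0.9324. Hence P(¬H|E) = 1 − 0.9324 = 0.0676.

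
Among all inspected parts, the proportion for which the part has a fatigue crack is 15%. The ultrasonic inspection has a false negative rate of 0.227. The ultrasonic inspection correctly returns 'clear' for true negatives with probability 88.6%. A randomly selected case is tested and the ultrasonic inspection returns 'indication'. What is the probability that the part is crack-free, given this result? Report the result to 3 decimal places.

P(¬H | E) ≈ 0.455

Write H for 'the part has a fatigue crack'. Prior odds H:¬H = 0.15/0.85 = 0.17647. For the 'indication' outcome, the likelihood ratio is 0.773/0.114 = 6.7807.
Posterior odds = 0.17647 × 6.7807 = 1.1966, so P(H|E) = 1.1966/(1+1.1966) = 0.545. Then P(¬H|E) = 1 − 0.545 = 0.455.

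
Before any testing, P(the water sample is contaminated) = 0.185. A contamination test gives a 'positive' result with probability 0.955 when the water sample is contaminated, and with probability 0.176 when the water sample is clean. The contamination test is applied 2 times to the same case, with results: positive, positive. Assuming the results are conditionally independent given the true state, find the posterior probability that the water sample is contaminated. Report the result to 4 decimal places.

Posterior P(H) ≈ 0.8698

Let H be the event that the water sample is contaminated; start with P(H) = 0.185. P('positive'|H) = 0.955, P('positive'|¬H) = 0.176.
Update on result 1 ('positive'): P(H) ← 0.955·0.1850 / (0.955·0.1850 + 0.176·0.8150) = 0.17667/0.32011 = 0.5519.
Update on result 2 ('positive'): P(H) ← 0.955·0.5519 / (0.955·0.5519 + 0.176·0.4481) = 0.52708/0.60594 = 0.8698.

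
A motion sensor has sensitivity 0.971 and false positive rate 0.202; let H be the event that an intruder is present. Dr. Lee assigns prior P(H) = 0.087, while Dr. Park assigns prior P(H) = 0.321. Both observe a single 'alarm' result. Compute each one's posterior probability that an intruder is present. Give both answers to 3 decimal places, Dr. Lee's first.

Dr. Lee: 0.314; Dr. Park: 0.694

The likelihood ratio for an 'alarm' result is 0.971/0.202 = 4.8069.
Dr. Lee: prior odds 0.087/0.913 = 0.095290; posterior odds 0.45805; posterior probability 0.314.
Dr. Park: prior odds 0.321/0.679 = 0.47275; posterior odds 2.2725; posterior probability 0.694.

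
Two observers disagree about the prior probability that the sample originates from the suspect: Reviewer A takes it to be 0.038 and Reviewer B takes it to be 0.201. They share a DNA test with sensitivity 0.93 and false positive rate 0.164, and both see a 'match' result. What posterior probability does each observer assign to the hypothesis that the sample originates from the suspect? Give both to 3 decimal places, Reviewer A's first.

Reviewer A: 0.183; Reviewer B: 0.588

The likelihood ratio for a 'match' result is 0.93/0.164 = 5.6707.
Reviewer A: prior odds 0.038/0.962 = 0.039501; posterior odds 0.22400; posterior probability 0.183.
Reviewer B: prior odds 0.201/0.799 = 0.25156; posterior odds 1.4266; posterior probability 0.588.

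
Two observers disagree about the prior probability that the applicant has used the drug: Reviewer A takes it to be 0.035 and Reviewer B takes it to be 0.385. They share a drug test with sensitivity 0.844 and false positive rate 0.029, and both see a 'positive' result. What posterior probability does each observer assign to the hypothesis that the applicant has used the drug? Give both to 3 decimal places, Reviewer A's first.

Reviewer A: 0.514; Reviewer B: 0.948

The likelihood ratio for a 'positive' result is 0.844/0.029 = 29.103.
Reviewer A: prior odds 0.035/0.965 = 0.036269; posterior odds 1.0556; posterior probability 0.514.
Reviewer B: prior odds 0.385/0.615 = 0.62602; posterior odds 18.219; posterior probability 0.948.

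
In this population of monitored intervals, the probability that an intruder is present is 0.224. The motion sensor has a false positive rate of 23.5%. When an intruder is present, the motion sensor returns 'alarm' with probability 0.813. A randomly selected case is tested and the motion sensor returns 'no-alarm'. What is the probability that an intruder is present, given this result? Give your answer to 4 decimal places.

Let H be the event that an intruder is present. P(H) = 0.224, so P(¬H) = 0.776. With E the 'no-alarm' result, P(E|H) = 0.187 and P(E|¬H) = 0.765.
P(E) = 0.187·0.224 + 0.765·0.776 = 0.041888 + 0.59364 = 0.63553.
By Bayes' theorem, P(H|E) = 0.041888 / 0.63553 = 0.0659.

P(H | E) ≈ 0.0659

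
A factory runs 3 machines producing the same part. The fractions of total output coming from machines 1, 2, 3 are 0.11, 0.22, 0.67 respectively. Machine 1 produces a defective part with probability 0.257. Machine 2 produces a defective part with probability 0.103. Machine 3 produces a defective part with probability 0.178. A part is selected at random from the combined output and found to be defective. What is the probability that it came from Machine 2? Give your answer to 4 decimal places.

Tabulate prior·likelihood by source: [1] prior 0.11, lik 0.257, product 0.02827; [2] prior 0.22, lik 0.103, product 0.02266; [3] prior 0.67, lik 0.178, product 0.1193.
Normalizing constant = 0.17019; the posterior for Machine 2 is its product over the sum, 0.02266/0.17019 = 0.1331.

Posterior probability ≈ 0.1331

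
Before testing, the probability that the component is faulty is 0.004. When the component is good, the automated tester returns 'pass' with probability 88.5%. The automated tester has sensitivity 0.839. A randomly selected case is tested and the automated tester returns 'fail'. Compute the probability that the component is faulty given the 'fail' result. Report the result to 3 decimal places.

P(H | E) ≈ 0.028

Write H for 'the component is faulty'. Prior odds H:¬H = 0.004/0.996 = 0.0040161. For the 'fail' outcome, the likelihood ratio is 0.839/0.115 = 7.2957.
Posterior odds = 0.0040161 × 7.2957 = 0.029300, so P(H|E) = 0.029300/(1+0.029300) = 0.028.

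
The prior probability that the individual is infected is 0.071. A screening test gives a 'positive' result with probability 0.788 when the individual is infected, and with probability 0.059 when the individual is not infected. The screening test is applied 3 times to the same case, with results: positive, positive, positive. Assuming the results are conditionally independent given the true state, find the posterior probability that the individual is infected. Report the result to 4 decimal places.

Posterior P(H) ≈ 0.9945

Let H be the event that the individual is infected; start with P(H) = 0.071. P('positive'|H) = 0.788, P('positive'|¬H) = 0.059.
Update on result 1 ('positive'): P(H) ← 0.788·0.0710 / (0.788·0.0710 + 0.059·0.9290) = 0.055948/0.11076 = 0.5051.
Update on result 2 ('positive'): P(H) ← 0.788·0.5051 / (0.788·0.5051 + 0.059·0.4949) = 0.39804/0.42724 = 0.9317.
Update on result 3 ('positive'): P(H) ← 0.788·0.9317 / (0.788·0.9317 + 0.059·0.0683) = 0.73415/0.73818 = 0.9945.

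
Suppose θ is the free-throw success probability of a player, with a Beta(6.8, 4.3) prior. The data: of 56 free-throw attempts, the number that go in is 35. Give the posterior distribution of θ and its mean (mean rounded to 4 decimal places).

Posterior: Beta(41.8, 25.3); mean ≈ 0.6230

The binomial likelihood is conjugate to the Beta prior: with 35 successes and 21 failures, the posterior is Beta(6.8+35, 4.3+21) = Beta(41.8, 25.3).
E[θ | data] = 41.8/(41.8+25.3) = 0.6230.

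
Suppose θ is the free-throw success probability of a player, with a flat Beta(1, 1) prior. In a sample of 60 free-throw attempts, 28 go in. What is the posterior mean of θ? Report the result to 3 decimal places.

Observing 28 successes and 32 failures updates Beta(1, 1) by adding the success and failure counts to the two shape parameters: α = 1+28 = 29, β = 1+32 = 33.
Posterior mean = α/(α+β) = 29/62 = 0.468.

Posterior mean ≈ 0.468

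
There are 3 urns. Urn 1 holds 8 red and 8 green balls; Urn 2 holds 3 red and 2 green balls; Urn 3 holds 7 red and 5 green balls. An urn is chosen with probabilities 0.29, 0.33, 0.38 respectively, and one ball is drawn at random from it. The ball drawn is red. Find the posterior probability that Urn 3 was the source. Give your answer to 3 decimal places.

Posterior probability ≈ 0.393

Tabulate prior·likelihood by source: [1] prior 0.29, lik 0.5, product 0.1450; [2] prior 0.33, lik 0.6, product 0.1980; [3] prior 0.38, lik 0.5833, product 0.2217.
Normalizing constant = 0.56467; the posterior for Urn 3 is its product over the sum, 0.2217/0.56467 = 0.393.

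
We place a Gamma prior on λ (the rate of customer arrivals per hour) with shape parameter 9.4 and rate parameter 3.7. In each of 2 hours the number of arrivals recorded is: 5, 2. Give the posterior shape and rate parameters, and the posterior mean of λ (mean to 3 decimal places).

Total count ∑xᵢ = 7 over n = 2 hours.
Gamma is conjugate to the Poisson likelihood: posterior is Gamma(shape = 9.4+7 = 16.4, rate = 3.7+2 = 5.7).
Posterior mean = shape/rate = 16.4/5.7 = 2.877.

Posterior: Gamma(shape=16.4, rate=5.7); mean ≈ 2.877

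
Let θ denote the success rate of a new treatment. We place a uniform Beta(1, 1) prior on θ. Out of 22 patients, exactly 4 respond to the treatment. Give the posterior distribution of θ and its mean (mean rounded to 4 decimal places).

Posterior: Beta(5, 19); mean ≈ 0.2083

The binomial likelihood is conjugate to the Beta prior: with 4 successes and 18 failures, the posterior is Beta(1+4, 1+18) = Beta(5, 19).
E[θ | data] = 5/(5+19) = 0.2083.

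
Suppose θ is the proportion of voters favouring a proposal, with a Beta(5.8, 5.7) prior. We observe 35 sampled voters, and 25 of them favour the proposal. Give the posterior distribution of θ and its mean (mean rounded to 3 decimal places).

The binomial likelihood is conjugate to the Beta prior: with 25 successes and 10 failures, the posterior is Beta(5.8+25, 5.7+10) = Beta(30.8, 15.7).
E[θ | data] = 30.8/(30.8+15.7) = 0.662.

Posterior: Beta(30.8, 15.7); mean ≈ 0.662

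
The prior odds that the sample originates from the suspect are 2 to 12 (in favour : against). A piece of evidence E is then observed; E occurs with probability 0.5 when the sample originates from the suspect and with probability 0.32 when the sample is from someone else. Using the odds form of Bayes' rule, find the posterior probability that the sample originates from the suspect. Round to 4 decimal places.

Posterior probability ≈ 0.2066

Prior odds = 2/12 = 0.16667.
Likelihood ratio for E = 0.5/0.32 = 1.5625.
Posterior odds = prior odds × LR = 0.26042.
Posterior probability = odds/(1+odds) = 0.26042/1.2604 = 0.2066.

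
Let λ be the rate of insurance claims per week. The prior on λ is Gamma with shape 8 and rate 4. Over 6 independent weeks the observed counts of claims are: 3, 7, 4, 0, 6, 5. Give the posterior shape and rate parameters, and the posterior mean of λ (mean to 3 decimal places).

Posterior: Gamma(shape=33, rate=10); mean ≈ 3.300

Total count ∑xᵢ = 25 over n = 6 weeks.
Gamma is conjugate to the Poisson likelihood: posterior is Gamma(shape = 8+25 = 33, rate = 4+6 = 10).
E[λ | data] = 33/10 = 3.300.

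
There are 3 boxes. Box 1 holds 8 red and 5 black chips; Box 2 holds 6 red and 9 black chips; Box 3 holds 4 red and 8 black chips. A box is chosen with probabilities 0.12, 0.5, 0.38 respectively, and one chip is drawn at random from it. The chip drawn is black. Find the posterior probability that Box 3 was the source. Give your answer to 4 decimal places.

Tabulate prior·likelihood by source: [1] prior 0.12, lik 0.3846, product 0.04615; [2] prior 0.5, lik 0.6, product 0.3000; [3] prior 0.38, lik 0.6667, product 0.2533.
Normalizing constant = 0.59949; the posterior for Box 3 is its product over the sum, 0.2533/0.59949 = 0.4226.

Posterior probability ≈ 0.4226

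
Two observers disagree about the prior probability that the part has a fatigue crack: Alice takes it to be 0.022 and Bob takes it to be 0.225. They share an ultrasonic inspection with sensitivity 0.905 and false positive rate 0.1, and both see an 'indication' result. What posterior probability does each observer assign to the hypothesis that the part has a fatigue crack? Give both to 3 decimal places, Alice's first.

P('+'|H) = 0.905, P('+'|¬H) = 0.1.
Alice: numerator 0.905·0.022 = 0.019910; evidence = 0.019910+0.1·0.978 = 0.11771; posterior = 0.169.
Bob: numerator 0.905·0.225 = 0.20363; evidence = 0.20363+0.1·0.775 = 0.28113; posterior = 0.724.

Alice: 0.169; Bob: 0.724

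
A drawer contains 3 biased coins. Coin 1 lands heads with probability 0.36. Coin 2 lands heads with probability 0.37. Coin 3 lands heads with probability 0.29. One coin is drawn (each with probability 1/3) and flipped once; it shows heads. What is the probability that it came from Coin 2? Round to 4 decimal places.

P(heads|C1) = 0.36; P(heads|C2) = 0.37; P(heads|C3) = 0.29.
Prior × likelihood for each source: 0.333333·0.36=0.1200, 0.333333·0.37=0.1233, 0.333333·0.29=0.09667. Summing gives P(heads) = 0.34000.
P(Coin 2 | heads) = 0.1233 / 0.34000 = 0.3627.

Posterior probability ≈ 0.3627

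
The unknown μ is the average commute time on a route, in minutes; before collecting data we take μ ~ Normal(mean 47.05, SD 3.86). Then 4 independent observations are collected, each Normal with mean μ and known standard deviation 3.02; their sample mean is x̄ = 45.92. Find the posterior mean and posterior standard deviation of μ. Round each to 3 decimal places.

Prior precision 1/τ₀² = 1/3.86² = 0.0671159; data precision n/σ² = 4/3.02² = 0.438577.
Posterior precision = 0.0671159 + 0.438577 = 0.505693, giving posterior SD = 1/√0.505693 = 1.406.
Posterior mean = (0.0671159·47.05 + 0.438577·45.92) / 0.505693 = 46.070.

Posterior mean ≈ 46.070; posterior SD ≈ 1.406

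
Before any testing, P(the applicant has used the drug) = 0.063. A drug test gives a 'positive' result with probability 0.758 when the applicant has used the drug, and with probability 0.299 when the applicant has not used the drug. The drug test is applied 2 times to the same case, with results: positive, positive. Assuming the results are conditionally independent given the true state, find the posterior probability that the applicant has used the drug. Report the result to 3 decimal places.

Let H be the event that the applicant has used the drug; start with P(H) = 0.063. P('positive'|H) = 0.758, P('positive'|¬H) = 0.299.
Update on result 1 ('positive'): P(H) ← 0.758·0.0630 / (0.758·0.0630 + 0.299·0.9370) = 0.047754/0.32792 = 0.1456.
Update on result 2 ('positive'): P(H) ← 0.758·0.1456 / (0.758·0.1456 + 0.299·0.8544) = 0.11039/0.36584 = 0.3017.

Posterior P(H) ≈ 0.302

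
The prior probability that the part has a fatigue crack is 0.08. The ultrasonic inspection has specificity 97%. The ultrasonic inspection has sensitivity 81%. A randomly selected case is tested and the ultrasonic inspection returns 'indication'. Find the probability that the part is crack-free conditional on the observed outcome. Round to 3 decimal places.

P(¬H | E) ≈ 0.299

Let H be the event that the part has a fatigue crack. P(H) = 0.08, so P(¬H) = 0.92. With E the 'indication' result, P(E|H) = 0.81 and P(E|¬H) = 0.03.
P(E) = 0.81·0.08 + 0.03·0.92 = 0.064800 + 0.027600 = 0.092400.
By Bayes' theorem, P(H|E) = 0.064800 / 0.092400 = 0.701. Hence P(¬H|E) = 1 − 0.701 = 0.299.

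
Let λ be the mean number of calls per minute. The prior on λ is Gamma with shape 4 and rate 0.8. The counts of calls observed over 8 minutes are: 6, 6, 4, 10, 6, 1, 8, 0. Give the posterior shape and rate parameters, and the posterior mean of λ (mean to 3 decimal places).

The Poisson likelihood adds the total count to the shape and the number of exposure periods to the rate. Here ∑xᵢ = 41 and n = 8, so shape 4→45 and rate 0.8→8.8.
Posterior mean = shape/rate = 45/8.8 = 5.114.

Posterior: Gamma(shape=45, rate=8.8); mean ≈ 5.114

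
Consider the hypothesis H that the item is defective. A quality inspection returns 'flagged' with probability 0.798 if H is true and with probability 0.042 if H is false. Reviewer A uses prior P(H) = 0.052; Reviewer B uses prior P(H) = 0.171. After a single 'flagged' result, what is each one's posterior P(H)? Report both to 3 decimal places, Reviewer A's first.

The likelihood ratio for a 'flagged' result is 0.798/0.042 = 19.000.
Reviewer A: prior odds 0.052/0.948 = 0.054852; posterior odds 1.0422; posterior probability 0.510.
Reviewer B: prior odds 0.171/0.829 = 0.20627; posterior odds 3.9192; posterior probability 0.797.

Reviewer A: 0.510; Reviewer B: 0.797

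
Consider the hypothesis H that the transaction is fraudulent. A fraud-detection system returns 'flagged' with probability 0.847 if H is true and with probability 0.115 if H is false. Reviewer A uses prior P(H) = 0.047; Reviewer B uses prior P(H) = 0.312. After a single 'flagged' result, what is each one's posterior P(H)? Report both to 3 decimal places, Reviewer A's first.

The likelihood ratio for a 'flagged' result is 0.847/0.115 = 7.3652.
Reviewer A: prior odds 0.047/0.953 = 0.049318; posterior odds 0.36324; posterior probability 0.266.
Reviewer B: prior odds 0.312/0.688 = 0.45349; posterior odds 3.3400; posterior probability 0.770.

Reviewer A: 0.266; Reviewer B: 0.770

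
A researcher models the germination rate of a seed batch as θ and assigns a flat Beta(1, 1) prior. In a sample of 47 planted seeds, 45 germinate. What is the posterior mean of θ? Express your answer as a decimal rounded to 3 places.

Posterior mean ≈ 0.939

Observing 45 successes and 2 failures updates Beta(1, 1) by adding the success and failure counts to the two shape parameters: α = 1+45 = 46, β = 1+2 = 3.
Posterior mean = α/(α+β) = 46/49 = 0.939.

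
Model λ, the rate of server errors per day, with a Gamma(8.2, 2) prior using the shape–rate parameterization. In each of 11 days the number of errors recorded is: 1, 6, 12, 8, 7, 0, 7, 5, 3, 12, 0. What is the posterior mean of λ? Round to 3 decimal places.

Posterior mean ≈ 5.323

Total count ∑xᵢ = 61 over n = 11 days.
Gamma is conjugate to the Poisson likelihood: posterior is Gamma(shape = 8.2+61 = 69.2, rate = 2+11 = 13).
E[λ | data] = 69.2/13 = 5.323.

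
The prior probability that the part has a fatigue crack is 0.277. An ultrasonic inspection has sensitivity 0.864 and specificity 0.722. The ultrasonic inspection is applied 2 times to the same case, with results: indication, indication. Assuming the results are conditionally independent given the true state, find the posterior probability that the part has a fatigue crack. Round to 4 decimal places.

Posterior P(H) ≈ 0.7873

With H the event that the part has a fatigue crack, the joint likelihood of the observed sequence is P(data|H) = 0.864·0.864 = 0.74650 and P(data|¬H) = 0.278·0.278 = 0.077284.
Bayes: P(H|data) = 0.277·0.74650 / (0.277·0.74650 + 0.723·0.077284) = 0.20678/0.26266 = 0.7873.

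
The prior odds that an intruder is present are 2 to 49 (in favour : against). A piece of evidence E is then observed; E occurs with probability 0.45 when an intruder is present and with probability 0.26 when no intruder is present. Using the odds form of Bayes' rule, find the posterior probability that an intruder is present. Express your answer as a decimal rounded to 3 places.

Prior odds = 2/49 = 0.040816. In log-odds, ln(0.040816) = -3.1987.
Add log likelihood ratio: ln(1.7308) = 0.54857.
Posterior log-odds = -2.6501, so posterior odds = exp(-2.6501) = 0.070644. Converting, P(H|E) = 0.070644/1.0706 = 0.066.

Posterior probability ≈ 0.066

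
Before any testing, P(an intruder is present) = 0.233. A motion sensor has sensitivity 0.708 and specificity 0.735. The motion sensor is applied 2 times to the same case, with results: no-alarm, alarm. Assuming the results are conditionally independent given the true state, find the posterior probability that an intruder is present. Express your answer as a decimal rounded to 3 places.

Posterior P(H) ≈ 0.244

With H the event that an intruder is present, the joint likelihood of the observed sequence is P(data|H) = 0.292·0.708 = 0.20674 and P(data|¬H) = 0.735·0.265 = 0.19478.
Bayes: P(H|data) = 0.233·0.20674 / (0.233·0.20674 + 0.767·0.19478) = 0.048169/0.19756 = 0.2438.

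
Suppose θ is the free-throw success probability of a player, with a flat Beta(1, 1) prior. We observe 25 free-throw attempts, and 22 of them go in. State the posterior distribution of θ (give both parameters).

Posterior: Beta(23, 4)

The binomial likelihood is conjugate to the Beta prior: with 22 successes and 3 failures, the posterior is Beta(1+22, 1+3) = Beta(23, 4).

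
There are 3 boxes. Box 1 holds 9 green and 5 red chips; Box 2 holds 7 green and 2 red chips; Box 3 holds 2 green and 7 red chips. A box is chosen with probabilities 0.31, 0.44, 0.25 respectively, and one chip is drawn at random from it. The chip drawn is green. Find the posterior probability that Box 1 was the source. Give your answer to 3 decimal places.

Tabulate prior·likelihood by source: [1] prior 0.31, lik 0.6429, product 0.1993; [2] prior 0.44, lik 0.7778, product 0.3422; [3] prior 0.25, lik 0.2222, product 0.05556.
Normalizing constant = 0.59706; the posterior for Box 1 is its product over the sum, 0.1993/0.59706 = 0.334.

Posterior probability ≈ 0.334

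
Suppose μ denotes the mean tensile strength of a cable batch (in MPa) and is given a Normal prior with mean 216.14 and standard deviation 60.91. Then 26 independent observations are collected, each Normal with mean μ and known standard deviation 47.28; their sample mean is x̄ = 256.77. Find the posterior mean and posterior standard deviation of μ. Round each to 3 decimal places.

Posterior mean ≈ 255.850; posterior SD ≈ 9.167

With known σ, the Normal prior is conjugate. Weight on the data is w = (n/σ²)/(n/σ² + 1/τ₀²) = 0.0116310/(0.0116310+0.00026954) = 0.97735.
Posterior mean = w·x̄ + (1−w)·μ₀ = 0.97735·256.77 + 0.022649·216.14 = 255.850. Posterior variance = 1/(0.0116310+0.00026954) = 84.0295, so SD = 9.167.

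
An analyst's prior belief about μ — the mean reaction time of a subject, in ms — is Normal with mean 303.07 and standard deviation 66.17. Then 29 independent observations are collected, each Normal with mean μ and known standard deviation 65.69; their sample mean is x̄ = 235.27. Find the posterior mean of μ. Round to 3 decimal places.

Posterior mean ≈ 237.498

With known σ, the Normal prior is conjugate. Weight on the data is w = (n/σ²)/(n/σ² + 1/τ₀²) = 0.00672047/(0.00672047+0.00022839) = 0.96713.
Posterior mean = w·x̄ + (1−w)·μ₀ = 0.96713·235.27 + 0.032867·303.07 = 237.498.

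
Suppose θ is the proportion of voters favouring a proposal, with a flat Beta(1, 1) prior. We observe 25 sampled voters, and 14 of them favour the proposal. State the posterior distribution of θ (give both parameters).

Posterior: Beta(15, 12)

The binomial likelihood is conjugate to the Beta prior: with 14 successes and 11 failures, the posterior is Beta(1+14, 1+11) = Beta(15, 12).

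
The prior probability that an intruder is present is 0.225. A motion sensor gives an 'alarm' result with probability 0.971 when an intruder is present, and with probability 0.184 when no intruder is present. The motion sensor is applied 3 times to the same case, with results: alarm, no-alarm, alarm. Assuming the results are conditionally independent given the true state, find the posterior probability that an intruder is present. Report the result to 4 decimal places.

Let H be the event that an intruder is present; start with P(H) = 0.225. P('alarm'|H) = 0.971, P('alarm'|¬H) = 0.184.
Update on result 1 ('alarm'): P(H) ← 0.971·0.2250 / (0.971·0.2250 + 0.184·0.7750) = 0.21848/0.36108 = 0.6051.
Update on result 2 ('no-alarm'): P(H) ← 0.029·0.6051 / (0.029·0.6051 + 0.816·0.3949) = 0.017547/0.33981 = 0.0516.
Update on result 3 ('alarm'): P(H) ← 0.971·0.0516 / (0.971·0.0516 + 0.184·0.9484) = 0.050140/0.22464 = 0.2232.

Posterior P(H) ≈ 0.2232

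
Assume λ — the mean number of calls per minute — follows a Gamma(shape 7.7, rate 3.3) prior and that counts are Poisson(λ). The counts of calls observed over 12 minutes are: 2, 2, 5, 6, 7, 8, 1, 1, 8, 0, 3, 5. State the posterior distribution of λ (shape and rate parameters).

Posterior: Gamma(shape=55.7, rate=15.3)

Total count ∑xᵢ = 48 over n = 12 minutes.
Gamma is conjugate to the Poisson likelihood: posterior is Gamma(shape = 7.7+48 = 55.7, rate = 3.3+12 = 15.3).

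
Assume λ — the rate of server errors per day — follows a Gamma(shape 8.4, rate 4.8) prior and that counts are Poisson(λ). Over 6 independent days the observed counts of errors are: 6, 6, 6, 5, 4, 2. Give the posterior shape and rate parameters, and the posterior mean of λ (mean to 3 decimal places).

The Poisson likelihood adds the total count to the shape and the number of exposure periods to the rate. Here ∑xᵢ = 29 and n = 6, so shape 8.4→37.4 and rate 4.8→10.8.
E[λ | data] = 37.4/10.8 = 3.463.

Posterior: Gamma(shape=37.4, rate=10.8); mean ≈ 3.463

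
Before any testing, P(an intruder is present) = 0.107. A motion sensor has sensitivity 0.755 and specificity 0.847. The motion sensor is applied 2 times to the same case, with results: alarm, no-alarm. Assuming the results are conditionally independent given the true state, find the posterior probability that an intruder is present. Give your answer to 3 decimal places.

Posterior P(H) ≈ 0.146

Let H be the event that an intruder is present; start with P(H) = 0.107. P('alarm'|H) = 0.755, P('alarm'|¬H) = 0.153.
Update on result 1 ('alarm'): P(H) ← 0.755·0.1070 / (0.755·0.1070 + 0.153·0.8930) = 0.080785/0.21741 = 0.3716.
Update on result 2 ('no-alarm'): P(H) ← 0.245·0.3716 / (0.245·0.3716 + 0.847·0.6284) = 0.091035/0.62331 = 0.1461.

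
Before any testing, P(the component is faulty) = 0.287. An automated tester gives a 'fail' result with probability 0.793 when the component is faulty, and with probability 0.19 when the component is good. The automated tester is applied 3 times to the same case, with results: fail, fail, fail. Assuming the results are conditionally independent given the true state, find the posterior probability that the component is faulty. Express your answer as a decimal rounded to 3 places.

With H the event that the component is faulty, the joint likelihood of the observed sequence is P(data|H) = 0.793·0.793·0.793 = 0.49868 and P(data|¬H) = 0.19·0.19·0.19 = 0.0068590.
Bayes: P(H|data) = 0.287·0.49868 / (0.287·0.49868 + 0.713·0.0068590) = 0.14312/0.14801 = 0.9670.

Posterior P(H) ≈ 0.967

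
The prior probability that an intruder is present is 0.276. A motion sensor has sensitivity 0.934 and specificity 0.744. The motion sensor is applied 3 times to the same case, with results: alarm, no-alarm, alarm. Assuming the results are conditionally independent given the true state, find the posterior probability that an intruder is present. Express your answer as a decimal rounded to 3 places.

Let H be the event that an intruder is present; start with P(H) = 0.276. P('alarm'|H) = 0.934, P('alarm'|¬H) = 0.256.
Update on result 1 ('alarm'): P(H) ← 0.934·0.2760 / (0.934·0.2760 + 0.256·0.7240) = 0.25778/0.44313 = 0.5817.
Update on result 2 ('no-alarm'): P(H) ← 0.066·0.5817 / (0.066·0.5817 + 0.744·0.4183) = 0.038395/0.34958 = 0.1098.
Update on result 3 ('alarm'): P(H) ← 0.934·0.1098 / (0.934·0.1098 + 0.256·0.8902) = 0.10258/0.33046 = 0.3104.

Posterior P(H) ≈ 0.310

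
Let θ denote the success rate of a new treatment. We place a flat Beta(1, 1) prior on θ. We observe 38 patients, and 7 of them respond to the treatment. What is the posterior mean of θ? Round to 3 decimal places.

Observing 7 successes and 31 failures updates Beta(1, 1) by adding the success and failure counts to the two shape parameters: α = 1+7 = 8, β = 1+31 = 32.
Posterior mean = α/(α+β) = 8/40 = 0.200.

Posterior mean ≈ 0.200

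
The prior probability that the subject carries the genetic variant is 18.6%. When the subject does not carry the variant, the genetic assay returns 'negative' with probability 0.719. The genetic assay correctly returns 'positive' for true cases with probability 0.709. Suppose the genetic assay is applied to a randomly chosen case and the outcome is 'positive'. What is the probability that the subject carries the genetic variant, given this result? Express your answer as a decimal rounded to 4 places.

Write H for 'the subject carries the genetic variant'. Prior odds H:¬H = 0.186/0.814 = 0.22850. For the 'positive' outcome, the likelihood ratio is 0.709/0.281 = 2.5231.
Posterior odds = 0.22850 × 2.5231 = 0.57654, so P(H|E) = 0.57654/(1+0.57654) = 0.3657.

P(H | E) ≈ 0.3657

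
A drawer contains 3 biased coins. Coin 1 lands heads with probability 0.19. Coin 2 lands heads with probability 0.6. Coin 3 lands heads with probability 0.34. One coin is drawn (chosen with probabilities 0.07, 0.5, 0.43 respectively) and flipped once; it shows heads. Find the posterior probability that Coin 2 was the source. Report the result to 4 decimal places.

Posterior probability ≈ 0.6529

Tabulate prior·likelihood by source: [1] prior 0.07, lik 0.19, product 0.01330; [2] prior 0.5, lik 0.6, product 0.3000; [3] prior 0.43, lik 0.34, product 0.1462.
Normalizing constant = 0.45950; the posterior for Coin 2 is its product over the sum, 0.3000/0.45950 = 0.6529.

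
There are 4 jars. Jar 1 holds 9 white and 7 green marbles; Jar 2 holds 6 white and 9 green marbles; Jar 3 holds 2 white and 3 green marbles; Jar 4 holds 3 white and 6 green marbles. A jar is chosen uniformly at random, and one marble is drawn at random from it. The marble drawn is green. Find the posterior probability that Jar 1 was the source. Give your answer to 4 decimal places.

Posterior probability ≈ 0.1899

P(green|Jar 1) = 0.4375; P(green|Jar 2) = 0.6; P(green|Jar 3) = 0.6; P(green|Jar 4) = 0.6667.
Prior × likelihood for each source: 0.25·0.4375=0.1094, 0.25·0.6=0.1500, 0.25·0.6=0.1500, 0.25·0.6667=0.1667. Summing gives P(green) = 0.57604.
P(Jar 1 | green) = 0.1094 / 0.57604 = 0.1899.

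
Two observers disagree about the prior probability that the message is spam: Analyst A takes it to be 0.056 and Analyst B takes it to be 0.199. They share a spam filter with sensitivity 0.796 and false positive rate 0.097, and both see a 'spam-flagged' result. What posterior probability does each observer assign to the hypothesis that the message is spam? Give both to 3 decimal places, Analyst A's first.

P('+'|H) = 0.796, P('+'|¬H) = 0.097.
Analyst A: numerator 0.796·0.056 = 0.044576; evidence = 0.044576+0.097·0.944 = 0.13614; posterior = 0.327.
Analyst B: numerator 0.796·0.199 = 0.15840; evidence = 0.15840+0.097·0.801 = 0.23610; posterior = 0.671.

Analyst A: 0.327; Analyst B: 0.671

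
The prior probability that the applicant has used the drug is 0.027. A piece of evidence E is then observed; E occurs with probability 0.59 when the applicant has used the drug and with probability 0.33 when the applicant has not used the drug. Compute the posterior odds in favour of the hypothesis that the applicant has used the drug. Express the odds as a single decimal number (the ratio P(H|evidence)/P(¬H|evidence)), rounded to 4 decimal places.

Posterior odds ≈ 0.0496

Prior odds = 0.027/(1−0.027) = 0.027749. In log-odds, ln(0.027749) = -3.5845.
Add log likelihood ratio: ln(1.7879) = 0.58103.
Posterior log-odds = -3.0035, so posterior odds = exp(-3.0035) = 0.049612.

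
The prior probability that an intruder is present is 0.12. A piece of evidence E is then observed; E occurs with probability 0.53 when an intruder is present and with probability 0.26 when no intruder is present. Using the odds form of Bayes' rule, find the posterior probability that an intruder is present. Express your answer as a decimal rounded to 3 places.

Posterior probability ≈ 0.218

Prior odds = 0.12/(1−0.12) = 0.13636.
Likelihood ratio for E = 0.53/0.26 = 2.0385.
Posterior odds = prior odds × LR = 0.27797.
Posterior probability = odds/(1+odds) = 0.27797/1.2780 = 0.218.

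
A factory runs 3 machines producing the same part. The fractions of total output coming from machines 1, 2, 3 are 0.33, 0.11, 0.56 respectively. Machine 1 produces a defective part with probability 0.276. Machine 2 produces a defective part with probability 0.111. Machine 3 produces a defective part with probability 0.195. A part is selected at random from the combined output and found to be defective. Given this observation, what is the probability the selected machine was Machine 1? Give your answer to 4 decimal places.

Posterior probability ≈ 0.4286

P(defective|M1) = 0.276; P(defective|M2) = 0.111; P(defective|M3) = 0.195.
Prior × likelihood for each source: 0.33·0.276=0.09108, 0.11·0.111=0.01221, 0.56·0.195=0.1092. Summing gives P(defective) = 0.21249.
P(Machine 1 | defective) = 0.09108 / 0.21249 = 0.4286.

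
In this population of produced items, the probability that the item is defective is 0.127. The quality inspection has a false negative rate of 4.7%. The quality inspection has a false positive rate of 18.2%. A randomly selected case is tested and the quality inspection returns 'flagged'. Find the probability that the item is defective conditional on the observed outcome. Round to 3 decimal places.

Let H be the event that the item is defective. P(H) = 0.127, so P(¬H) = 0.873. With E the 'flagged' result, P(E|H) = 0.953 and P(E|¬H) = 0.182.
P(E) = 0.953·0.127 + 0.182·0.873 = 0.12103 + 0.15889 = 0.27992.
By Bayes' theorem, P(H|E) = 0.12103 / 0.27992 = 0.432.

P(H | E) ≈ 0.432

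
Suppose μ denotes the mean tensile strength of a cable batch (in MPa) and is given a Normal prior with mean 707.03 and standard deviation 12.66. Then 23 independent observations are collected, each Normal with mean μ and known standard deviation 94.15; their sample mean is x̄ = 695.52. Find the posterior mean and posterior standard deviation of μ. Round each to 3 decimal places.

Prior precision 1/τ₀² = 1/12.66² = 0.00623925; data precision n/σ² = 23/94.15² = 0.00259470.
Posterior precision = 0.00623925 + 0.00259470 = 0.00883395, giving posterior SD = 1/√0.00883395 = 10.640.
Posterior mean = (0.00623925·707.03 + 0.00259470·695.52) / 0.00883395 = 703.649.

Posterior mean ≈ 703.649; posterior SD ≈ 10.640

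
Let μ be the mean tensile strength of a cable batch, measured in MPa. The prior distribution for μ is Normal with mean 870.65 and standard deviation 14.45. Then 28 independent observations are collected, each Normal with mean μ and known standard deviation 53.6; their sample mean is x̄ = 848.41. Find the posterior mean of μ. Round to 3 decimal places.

Posterior mean ≈ 855.738

Prior precision 1/τ₀² = 1/14.45² = 0.00478921; data precision n/σ² = 28/53.6² = 0.00974605.
Posterior precision = 0.00478921 + 0.00974605 = 0.0145353.
Posterior mean = (0.00478921·870.65 + 0.00974605·848.41) / 0.0145353 = 855.738.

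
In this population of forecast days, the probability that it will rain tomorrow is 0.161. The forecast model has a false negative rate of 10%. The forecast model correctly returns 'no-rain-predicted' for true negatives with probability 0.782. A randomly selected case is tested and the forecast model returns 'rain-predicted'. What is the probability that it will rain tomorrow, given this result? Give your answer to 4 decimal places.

Let H be the event that it will rain tomorrow. P(H) = 0.161, so P(¬H) = 0.839. With E the 'rain-predicted' result, P(E|H) = 0.9 and P(E|¬H) = 0.218.
P(E) = 0.9·0.161 + 0.218·0.839 = 0.14490 + 0.18290 = 0.32780.
By Bayes' theorem, P(H|E) = 0.14490 / 0.32780 = 0.4420.

P(H | E) ≈ 0.4420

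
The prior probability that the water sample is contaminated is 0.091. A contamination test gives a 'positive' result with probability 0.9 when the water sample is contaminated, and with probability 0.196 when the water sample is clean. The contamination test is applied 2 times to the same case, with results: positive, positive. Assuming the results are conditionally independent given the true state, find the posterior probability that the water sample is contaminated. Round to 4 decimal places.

Let H be the event that the water sample is contaminated; start with P(H) = 0.091. P('positive'|H) = 0.9, P('positive'|¬H) = 0.196.
Update on result 1 ('positive'): P(H) ← 0.9·0.0910 / (0.9·0.0910 + 0.196·0.9090) = 0.081900/0.26006 = 0.3149.
Update on result 2 ('positive'): P(H) ← 0.9·0.3149 / (0.9·0.3149 + 0.196·0.6851) = 0.28343/0.41771 = 0.6785.

Posterior P(H) ≈ 0.6785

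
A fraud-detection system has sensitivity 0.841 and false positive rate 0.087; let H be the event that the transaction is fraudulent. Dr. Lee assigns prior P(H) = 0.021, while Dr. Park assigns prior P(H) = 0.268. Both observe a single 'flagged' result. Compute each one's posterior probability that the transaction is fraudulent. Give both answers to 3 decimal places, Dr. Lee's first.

P('+'|H) = 0.841, P('+'|¬H) = 0.087.
Dr. Lee: numerator 0.841·0.021 = 0.017661; evidence = 0.017661+0.087·0.979 = 0.10283; posterior = 0.172.
Dr. Park: numerator 0.841·0.268 = 0.22539; evidence = 0.22539+0.087·0.732 = 0.28907; posterior = 0.780.

Dr. Lee: 0.172; Dr. Park: 0.780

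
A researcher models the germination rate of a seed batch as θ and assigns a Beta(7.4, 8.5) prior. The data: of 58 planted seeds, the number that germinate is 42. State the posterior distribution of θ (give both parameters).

Posterior: Beta(49.4, 24.5)

Observing 42 successes and 16 failures updates Beta(7.4, 8.5) by adding the success and failure counts to the two shape parameters: α = 7.4+42 = 49.4, β = 8.5+16 = 24.5.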